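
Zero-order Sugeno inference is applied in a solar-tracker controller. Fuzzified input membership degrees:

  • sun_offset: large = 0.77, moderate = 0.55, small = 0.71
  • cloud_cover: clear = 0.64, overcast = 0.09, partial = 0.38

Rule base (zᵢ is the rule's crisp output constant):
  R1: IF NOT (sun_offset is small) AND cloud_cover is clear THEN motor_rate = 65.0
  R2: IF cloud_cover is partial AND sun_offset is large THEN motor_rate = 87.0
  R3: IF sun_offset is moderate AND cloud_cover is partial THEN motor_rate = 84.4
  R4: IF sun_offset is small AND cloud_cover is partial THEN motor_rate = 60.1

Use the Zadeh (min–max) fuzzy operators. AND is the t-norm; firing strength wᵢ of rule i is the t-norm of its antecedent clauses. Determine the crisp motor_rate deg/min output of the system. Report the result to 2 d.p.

R1 (z=65.0): ¬small=1−0.71=0.29, clear=0.64; AND[min(a, b)] → w = 0.29
R2 (z=87.0): partial=0.38, large=0.77; AND[min(a, b)] → w = 0.38
R3 (z=84.4): moderate=0.55, partial=0.38; AND[min(a, b)] → w = 0.38
R4 (z=60.1): small=0.71, partial=0.38; AND[min(a, b)] → w = 0.38
Weighted average = (0.29·65.0 + 0.38·87.0 + 0.38·84.4 + 0.38·60.1) / (0.29 + 0.38 + 0.38 + 0.38)
  = 106.8200 / 1.4300 = 74.70

74.70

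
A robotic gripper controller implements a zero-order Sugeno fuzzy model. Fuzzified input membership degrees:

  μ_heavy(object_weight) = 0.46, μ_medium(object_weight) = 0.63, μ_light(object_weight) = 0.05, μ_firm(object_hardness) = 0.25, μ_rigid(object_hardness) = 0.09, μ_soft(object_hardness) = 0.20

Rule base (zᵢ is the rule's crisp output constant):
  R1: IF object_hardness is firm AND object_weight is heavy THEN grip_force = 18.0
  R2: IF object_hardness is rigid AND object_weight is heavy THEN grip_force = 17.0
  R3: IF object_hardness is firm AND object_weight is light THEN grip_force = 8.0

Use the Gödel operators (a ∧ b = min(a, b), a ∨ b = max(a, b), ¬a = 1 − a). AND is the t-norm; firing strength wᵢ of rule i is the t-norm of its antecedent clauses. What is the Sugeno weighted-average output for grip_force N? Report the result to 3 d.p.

R1 (z=18.0): firm=0.25, heavy=0.46; AND[min(a, b)] → w = 0.25
R2 (z=17.0): rigid=0.09, heavy=0.46; AND[min(a, b)] → w = 0.09
R3 (z=8.0): firm=0.25, light=0.05; AND[min(a, b)] → w = 0.05
Weighted average = (0.25·18.0 + 0.09·17.0 + 0.05·8.0) / (0.25 + 0.09 + 0.05)
  = 6.4300 / 0.3900 = 16.487

16.487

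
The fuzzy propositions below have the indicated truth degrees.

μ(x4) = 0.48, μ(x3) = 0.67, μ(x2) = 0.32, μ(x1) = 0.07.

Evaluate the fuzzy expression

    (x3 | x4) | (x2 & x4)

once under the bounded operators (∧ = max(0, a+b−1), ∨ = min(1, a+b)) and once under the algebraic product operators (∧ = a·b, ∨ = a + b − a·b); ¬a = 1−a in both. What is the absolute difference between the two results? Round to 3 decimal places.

0.145

Under bounded:
  x3 | x4 = min(1, a+b) on (0.67, 0.48) = 1.00
  x2 & x4 = max(0, a+b−1) on (0.32, 0.48) = 0.00
  (x3 | x4) | (x2 & x4) = min(1, a+b) on (1.00, 0.00) = 1.00
  → value = 1.0000
Under algebraic product:
  x3 | x4 = a + b − a·b on (0.6700, 0.4800) = 0.8284
  x2 & x4 = a·b on (0.3200, 0.4800) = 0.1536
  (x3 | x4) | (x2 & x4) = a + b − a·b on (0.8284, 0.1536) = 0.8548
  → value = 0.8548
|1.0000 − 0.8548| = 0.145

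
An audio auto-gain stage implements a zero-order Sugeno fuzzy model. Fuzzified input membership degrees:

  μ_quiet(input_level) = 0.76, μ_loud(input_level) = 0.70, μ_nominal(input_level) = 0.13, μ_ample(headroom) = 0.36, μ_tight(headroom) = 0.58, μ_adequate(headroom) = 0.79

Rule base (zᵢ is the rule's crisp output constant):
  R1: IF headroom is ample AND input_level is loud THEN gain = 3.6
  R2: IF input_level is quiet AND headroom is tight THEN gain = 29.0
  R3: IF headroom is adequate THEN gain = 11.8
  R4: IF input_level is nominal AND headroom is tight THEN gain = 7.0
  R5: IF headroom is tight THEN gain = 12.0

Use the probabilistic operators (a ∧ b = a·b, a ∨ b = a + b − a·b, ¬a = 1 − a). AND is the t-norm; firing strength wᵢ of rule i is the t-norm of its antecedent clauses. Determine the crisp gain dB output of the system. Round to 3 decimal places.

R1 (z=3.6): ample=0.36, loud=0.70; AND[a·b] → w = 0.2520
R2 (z=29.0): quiet=0.76, tight=0.58; AND[a·b] → w = 0.4408
R3 (z=11.8): adequate=0.79 → w = 0.7900
R4 (z=7.0): nominal=0.13, tight=0.58; AND[a·b] → w = 0.0754
R5 (z=12.0): tight=0.58 → w = 0.5800
Weighted average = (0.2520·3.6 + 0.4408·29.0 + 0.7900·11.8 + 0.0754·7.0 + 0.5800·12.0) / (0.2520 + 0.4408 + 0.7900 + 0.0754 + 0.5800)
  = 30.5002 / 2.1382 = 14.264

14.264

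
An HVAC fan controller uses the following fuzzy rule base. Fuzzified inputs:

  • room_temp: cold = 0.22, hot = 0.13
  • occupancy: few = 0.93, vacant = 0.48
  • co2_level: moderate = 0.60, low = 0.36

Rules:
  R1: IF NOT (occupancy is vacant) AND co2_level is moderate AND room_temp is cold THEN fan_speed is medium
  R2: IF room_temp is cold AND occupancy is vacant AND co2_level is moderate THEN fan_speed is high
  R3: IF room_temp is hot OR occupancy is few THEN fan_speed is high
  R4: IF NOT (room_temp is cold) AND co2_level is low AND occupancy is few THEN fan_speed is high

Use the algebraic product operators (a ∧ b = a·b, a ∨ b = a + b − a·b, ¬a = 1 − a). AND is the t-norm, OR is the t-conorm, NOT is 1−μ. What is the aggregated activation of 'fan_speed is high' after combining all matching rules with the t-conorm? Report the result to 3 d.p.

0.958

R1: ¬vacant=1−0.48=0.52, moderate=0.60, cold=0.22; AND[a·b] → w = 0.0686
R2: cold=0.22, vacant=0.48, moderate=0.60; AND[a·b] → w = 0.0634
R3: hot=0.13, few=0.93; OR[a + b − a·b] → w = 0.9391
R4: ¬cold=1−0.22=0.78, low=0.36, few=0.93; AND[a·b] → w = 0.2611
Rules with consequent 'high': {R2, R3, R4} → strengths 0.0634, 0.9391, 0.2611
Aggregate via t-conorm [a + b − a·b]: 0.9579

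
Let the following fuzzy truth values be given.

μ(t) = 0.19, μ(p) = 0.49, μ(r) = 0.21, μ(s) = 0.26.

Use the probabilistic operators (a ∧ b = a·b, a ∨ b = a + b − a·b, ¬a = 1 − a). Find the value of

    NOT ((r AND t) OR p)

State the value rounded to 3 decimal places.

r AND t = a·b on (0.2100, 0.1900) = 0.0399
(r AND t) OR p = a + b − a·b on (0.0399, 0.4900) = 0.5103
NOT ((r AND t) OR p) = 1 − 0.5103 = 0.4897

0.490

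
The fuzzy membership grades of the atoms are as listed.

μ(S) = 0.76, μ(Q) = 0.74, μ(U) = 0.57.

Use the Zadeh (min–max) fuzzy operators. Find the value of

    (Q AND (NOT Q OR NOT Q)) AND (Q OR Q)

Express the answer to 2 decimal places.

NOT Q = 1 − 0.74 = 0.26
NOT Q = 1 − 0.74 = 0.26
NOT Q OR NOT Q = max(a, b) on (0.26, 0.26) = 0.26
Q AND (NOT Q OR NOT Q) = min(a, b) on (0.74, 0.26) = 0.26
Q OR Q = max(a, b) on (0.74, 0.74) = 0.74
(Q AND (NOT Q OR NOT Q)) AND (Q OR Q) = min(a, b) on (0.26, 0.74) = 0.26

0.26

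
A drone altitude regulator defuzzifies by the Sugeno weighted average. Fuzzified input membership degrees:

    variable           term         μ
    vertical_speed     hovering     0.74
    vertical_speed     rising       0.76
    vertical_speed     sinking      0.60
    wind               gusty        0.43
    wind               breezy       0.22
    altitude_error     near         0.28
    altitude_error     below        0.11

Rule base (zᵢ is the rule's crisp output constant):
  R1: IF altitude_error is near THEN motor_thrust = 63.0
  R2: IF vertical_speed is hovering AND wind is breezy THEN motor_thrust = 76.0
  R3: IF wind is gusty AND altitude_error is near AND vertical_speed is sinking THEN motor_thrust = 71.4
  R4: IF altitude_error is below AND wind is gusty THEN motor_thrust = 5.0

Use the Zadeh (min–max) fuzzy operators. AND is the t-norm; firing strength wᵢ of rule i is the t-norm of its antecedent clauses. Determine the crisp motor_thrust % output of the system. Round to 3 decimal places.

61.688

R1 (z=63.0): near=0.28 → w = 0.28
R2 (z=76.0): hovering=0.74, breezy=0.22; AND[min(a, b)] → w = 0.22
R3 (z=71.4): gusty=0.43, near=0.28, sinking=0.60; AND[min(a, b)] → w = 0.28
R4 (z=5.0): below=0.11, gusty=0.43; AND[min(a, b)] → w = 0.11
Weighted average = (0.28·63.0 + 0.22·76.0 + 0.28·71.4 + 0.11·5.0) / (0.28 + 0.22 + 0.28 + 0.11)
  = 54.9020 / 0.8900 = 61.688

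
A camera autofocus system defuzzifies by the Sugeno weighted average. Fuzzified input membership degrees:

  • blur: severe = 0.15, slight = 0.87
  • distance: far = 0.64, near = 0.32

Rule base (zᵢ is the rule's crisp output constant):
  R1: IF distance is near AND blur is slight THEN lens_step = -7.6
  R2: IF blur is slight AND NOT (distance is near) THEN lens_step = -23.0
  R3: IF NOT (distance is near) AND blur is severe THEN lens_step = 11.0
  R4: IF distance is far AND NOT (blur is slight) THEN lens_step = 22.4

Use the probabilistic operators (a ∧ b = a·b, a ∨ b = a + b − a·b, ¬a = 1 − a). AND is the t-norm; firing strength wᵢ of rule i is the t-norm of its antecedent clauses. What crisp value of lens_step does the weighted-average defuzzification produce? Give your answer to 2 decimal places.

-12.07

R1 (z=-7.6): near=0.32, slight=0.87; AND[a·b] → w = 0.2784
R2 (z=-23.0): slight=0.87, ¬near=1−0.32=0.68; AND[a·b] → w = 0.5916
R3 (z=11.0): ¬near=1−0.32=0.68, severe=0.15; AND[a·b] → w = 0.1020
R4 (z=22.4): far=0.64, ¬slight=1−0.87=0.13; AND[a·b] → w = 0.0832
Weighted average = (0.2784·-7.6 + 0.5916·-23.0 + 0.1020·11.0 + 0.0832·22.4) / (0.2784 + 0.5916 + 0.1020 + 0.0832)
  = -12.7370 / 1.0552 = -12.07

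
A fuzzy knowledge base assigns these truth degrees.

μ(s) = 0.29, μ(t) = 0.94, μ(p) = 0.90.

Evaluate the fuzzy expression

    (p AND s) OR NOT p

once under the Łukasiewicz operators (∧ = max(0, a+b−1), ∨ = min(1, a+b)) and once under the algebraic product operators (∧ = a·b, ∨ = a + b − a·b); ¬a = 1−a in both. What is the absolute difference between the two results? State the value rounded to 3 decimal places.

0.045

Under Łukasiewicz:
  p AND s = max(0, a+b−1) on (0.90, 0.29) = 0.19
  NOT p = 1 − 0.90 = 0.10
  (p AND s) OR NOT p = min(1, a+b) on (0.19, 0.10) = 0.29
  → value = 0.2900
Under algebraic product:
  p AND s = a·b on (0.9000, 0.2900) = 0.2610
  NOT p = 1 − 0.9000 = 0.1000
  (p AND s) OR NOT p = a + b − a·b on (0.2610, 0.1000) = 0.3349
  → value = 0.3349
|0.2900 − 0.3349| = 0.045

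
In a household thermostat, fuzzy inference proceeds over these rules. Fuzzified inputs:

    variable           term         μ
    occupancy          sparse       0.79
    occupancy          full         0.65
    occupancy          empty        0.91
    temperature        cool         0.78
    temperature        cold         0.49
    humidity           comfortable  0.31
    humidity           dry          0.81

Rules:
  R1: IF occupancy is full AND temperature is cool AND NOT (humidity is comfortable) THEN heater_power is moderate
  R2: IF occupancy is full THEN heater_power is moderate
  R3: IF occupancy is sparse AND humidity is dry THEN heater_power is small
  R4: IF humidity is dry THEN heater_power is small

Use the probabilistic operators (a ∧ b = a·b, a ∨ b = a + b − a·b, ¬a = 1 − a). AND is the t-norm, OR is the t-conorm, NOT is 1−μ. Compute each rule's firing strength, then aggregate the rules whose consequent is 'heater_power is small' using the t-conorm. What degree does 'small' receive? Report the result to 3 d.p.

0.932

R1: full=0.65, cool=0.78, ¬comfortable=1−0.31=0.69; AND[a·b] → w = 0.3498
R2: full=0.65 → w = 0.6500
R3: sparse=0.79, dry=0.81; AND[a·b] → w = 0.6399
R4: dry=0.81 → w = 0.8100
Rules with consequent 'small': {R3, R4} → strengths 0.6399, 0.8100
Aggregate via t-conorm [a + b − a·b]: 0.9316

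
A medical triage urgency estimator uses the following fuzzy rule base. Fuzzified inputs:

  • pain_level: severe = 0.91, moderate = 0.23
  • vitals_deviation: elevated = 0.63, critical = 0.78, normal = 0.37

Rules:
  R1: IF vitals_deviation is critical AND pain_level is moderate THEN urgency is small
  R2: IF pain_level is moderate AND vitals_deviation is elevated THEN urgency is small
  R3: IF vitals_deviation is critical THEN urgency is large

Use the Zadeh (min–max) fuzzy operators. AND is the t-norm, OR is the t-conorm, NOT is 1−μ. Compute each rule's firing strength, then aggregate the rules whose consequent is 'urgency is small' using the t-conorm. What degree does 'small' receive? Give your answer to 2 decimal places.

0.23

R1: critical=0.78, moderate=0.23; AND[min(a, b)] → w = 0.23
R2: moderate=0.23, elevated=0.63; AND[min(a, b)] → w = 0.23
R3: critical=0.78 → w = 0.78
Rules with consequent 'small': {R1, R2} → strengths 0.23, 0.23
Aggregate via t-conorm [max(a, b)]: 0.23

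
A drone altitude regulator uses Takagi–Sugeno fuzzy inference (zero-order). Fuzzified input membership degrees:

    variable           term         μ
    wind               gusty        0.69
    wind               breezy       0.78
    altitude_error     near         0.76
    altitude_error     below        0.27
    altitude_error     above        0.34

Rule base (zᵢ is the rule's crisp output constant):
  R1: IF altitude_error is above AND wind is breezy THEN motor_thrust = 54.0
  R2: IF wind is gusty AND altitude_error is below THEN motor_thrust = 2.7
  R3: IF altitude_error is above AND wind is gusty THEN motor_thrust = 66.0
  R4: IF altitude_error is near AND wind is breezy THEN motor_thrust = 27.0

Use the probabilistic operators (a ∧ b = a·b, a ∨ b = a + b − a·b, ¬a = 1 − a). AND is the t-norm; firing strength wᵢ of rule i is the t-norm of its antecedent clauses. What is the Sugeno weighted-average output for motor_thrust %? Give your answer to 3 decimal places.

R1 (z=54.0): above=0.34, breezy=0.78; AND[a·b] → w = 0.2652
R2 (z=2.7): gusty=0.69, below=0.27; AND[a·b] → w = 0.1863
R3 (z=66.0): above=0.34, gusty=0.69; AND[a·b] → w = 0.2346
R4 (z=27.0): near=0.76, breezy=0.78; AND[a·b] → w = 0.5928
Weighted average = (0.2652·54.0 + 0.1863·2.7 + 0.2346·66.0 + 0.5928·27.0) / (0.2652 + 0.1863 + 0.2346 + 0.5928)
  = 46.3130 / 1.2789 = 36.213

36.213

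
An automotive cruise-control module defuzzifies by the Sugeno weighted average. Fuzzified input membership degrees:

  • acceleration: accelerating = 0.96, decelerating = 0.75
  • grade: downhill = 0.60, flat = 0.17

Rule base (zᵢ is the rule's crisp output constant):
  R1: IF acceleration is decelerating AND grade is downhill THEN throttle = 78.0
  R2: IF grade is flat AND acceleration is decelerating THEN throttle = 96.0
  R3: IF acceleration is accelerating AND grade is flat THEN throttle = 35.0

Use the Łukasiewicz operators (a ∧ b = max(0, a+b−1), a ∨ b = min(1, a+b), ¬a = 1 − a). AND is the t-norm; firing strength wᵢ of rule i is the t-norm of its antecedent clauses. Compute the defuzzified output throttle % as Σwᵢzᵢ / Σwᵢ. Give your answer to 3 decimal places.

66.354

R1 (z=78.0): decelerating=0.75, downhill=0.60; AND[max(0, a+b−1)] → w = 0.35
R2 (z=96.0): flat=0.17, decelerating=0.75; AND[max(0, a+b−1)] → w = 0.00
R3 (z=35.0): accelerating=0.96, flat=0.17; AND[max(0, a+b−1)] → w = 0.13
Weighted average = (0.35·78.0 + 0.00·96.0 + 0.13·35.0) / (0.35 + 0.00 + 0.13)
  = 31.8500 / 0.4800 = 66.354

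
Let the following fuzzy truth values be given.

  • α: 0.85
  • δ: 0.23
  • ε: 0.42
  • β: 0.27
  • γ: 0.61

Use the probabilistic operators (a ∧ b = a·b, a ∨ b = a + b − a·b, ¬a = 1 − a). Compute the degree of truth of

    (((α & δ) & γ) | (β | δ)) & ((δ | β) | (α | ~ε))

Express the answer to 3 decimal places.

α & δ = a·b on (0.8500, 0.2300) = 0.1955
(α & δ) & γ = a·b on (0.1955, 0.6100) = 0.1193
β | δ = a + b − a·b on (0.2700, 0.2300) = 0.4379
((α & δ) & γ) | (β | δ) = a + b − a·b on (0.1193, 0.4379) = 0.5049
δ | β = a + b − a·b on (0.2300, 0.2700) = 0.4379
~ε = 1 − 0.4200 = 0.5800
α | ~ε = a + b − a·b on (0.8500, 0.5800) = 0.9370
(δ | β) | (α | ~ε) = a + b − a·b on (0.4379, 0.9370) = 0.9646
(((α & δ) & γ) | (β | δ)) & ((δ | β) | (α | ~ε)) = a·b on (0.5049, 0.9646) = 0.4871

0.487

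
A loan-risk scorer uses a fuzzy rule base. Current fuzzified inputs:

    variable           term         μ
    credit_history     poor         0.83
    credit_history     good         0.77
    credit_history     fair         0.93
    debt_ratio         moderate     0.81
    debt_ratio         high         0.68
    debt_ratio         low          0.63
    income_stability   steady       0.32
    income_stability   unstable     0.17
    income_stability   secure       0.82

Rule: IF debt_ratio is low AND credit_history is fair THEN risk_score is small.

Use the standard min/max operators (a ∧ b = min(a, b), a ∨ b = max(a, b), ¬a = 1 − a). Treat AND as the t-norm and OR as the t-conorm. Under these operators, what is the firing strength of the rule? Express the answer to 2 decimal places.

firing strength: low=0.63, fair=0.93; AND[min(a, b)] → w = 0.63

0.63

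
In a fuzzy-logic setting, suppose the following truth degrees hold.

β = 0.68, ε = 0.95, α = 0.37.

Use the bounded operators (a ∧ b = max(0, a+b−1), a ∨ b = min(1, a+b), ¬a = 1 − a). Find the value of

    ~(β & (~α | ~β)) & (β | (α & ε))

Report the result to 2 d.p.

~α = 1 − 0.37 = 0.63
~β = 1 − 0.68 = 0.32
~α | ~β = min(1, a+b) on (0.63, 0.32) = 0.95
β & (~α | ~β) = max(0, a+b−1) on (0.68, 0.95) = 0.63
~(β & (~α | ~β)) = 1 − 0.63 = 0.37
α & ε = max(0, a+b−1) on (0.37, 0.95) = 0.32
β | (α & ε) = min(1, a+b) on (0.68, 0.32) = 1.00
~(β & (~α | ~β)) & (β | (α & ε)) = max(0, a+b−1) on (0.37, 1.00) = 0.37

0.37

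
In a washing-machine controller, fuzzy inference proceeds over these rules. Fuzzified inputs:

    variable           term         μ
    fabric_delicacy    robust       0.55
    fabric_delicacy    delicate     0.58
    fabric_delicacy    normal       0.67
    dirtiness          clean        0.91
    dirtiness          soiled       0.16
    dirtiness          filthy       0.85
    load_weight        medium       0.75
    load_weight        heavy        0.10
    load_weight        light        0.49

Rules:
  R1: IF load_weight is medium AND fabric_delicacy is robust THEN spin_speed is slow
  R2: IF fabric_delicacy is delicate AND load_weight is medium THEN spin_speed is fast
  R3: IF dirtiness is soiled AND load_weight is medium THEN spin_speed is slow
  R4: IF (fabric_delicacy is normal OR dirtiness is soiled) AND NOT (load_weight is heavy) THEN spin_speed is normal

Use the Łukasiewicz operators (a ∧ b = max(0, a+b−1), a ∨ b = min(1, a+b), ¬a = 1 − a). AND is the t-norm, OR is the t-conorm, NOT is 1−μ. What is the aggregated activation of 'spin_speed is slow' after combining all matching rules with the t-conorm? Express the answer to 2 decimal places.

0.30

R1: medium=0.75, robust=0.55; AND[max(0, a+b−1)] → w = 0.30
R2: delicate=0.58, medium=0.75; AND[max(0, a+b−1)] → w = 0.33
R3: soiled=0.16, medium=0.75; AND[max(0, a+b−1)] → w = 0.00
R4: (normal=0.67 OR soiled=0.16) = 0.83; AND[max(0, a+b−1)] with ¬heavy=1−0.10=0.90 → w = 0.73
Rules with consequent 'slow': {R1, R3} → strengths 0.30, 0.00
Aggregate via t-conorm [min(1, a+b)]: 0.30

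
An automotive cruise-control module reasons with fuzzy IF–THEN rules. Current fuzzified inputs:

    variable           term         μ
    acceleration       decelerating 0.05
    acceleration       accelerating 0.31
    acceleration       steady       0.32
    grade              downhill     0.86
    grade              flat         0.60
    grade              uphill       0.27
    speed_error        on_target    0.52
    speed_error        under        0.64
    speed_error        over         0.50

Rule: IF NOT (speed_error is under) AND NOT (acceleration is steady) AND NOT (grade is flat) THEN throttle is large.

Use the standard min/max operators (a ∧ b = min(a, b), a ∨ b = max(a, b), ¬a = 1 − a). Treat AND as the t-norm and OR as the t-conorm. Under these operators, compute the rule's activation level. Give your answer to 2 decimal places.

firing strength: ¬under=1−0.64=0.36, ¬steady=1−0.32=0.68, ¬flat=1−0.60=0.40; AND[min(a, b)] → w = 0.36

0.36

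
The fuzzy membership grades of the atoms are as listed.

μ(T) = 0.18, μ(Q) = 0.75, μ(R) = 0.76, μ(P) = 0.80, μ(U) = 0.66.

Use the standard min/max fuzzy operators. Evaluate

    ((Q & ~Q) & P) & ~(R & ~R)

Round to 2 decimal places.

0.25

~Q = 1 − 0.75 = 0.25
Q & ~Q = min(a, b) on (0.75, 0.25) = 0.25
(Q & ~Q) & P = min(a, b) on (0.25, 0.80) = 0.25
~R = 1 − 0.76 = 0.24
R & ~R = min(a, b) on (0.76, 0.24) = 0.24
~(R & ~R) = 1 − 0.24 = 0.76
((Q & ~Q) & P) & ~(R & ~R) = min(a, b) on (0.25, 0.76) = 0.25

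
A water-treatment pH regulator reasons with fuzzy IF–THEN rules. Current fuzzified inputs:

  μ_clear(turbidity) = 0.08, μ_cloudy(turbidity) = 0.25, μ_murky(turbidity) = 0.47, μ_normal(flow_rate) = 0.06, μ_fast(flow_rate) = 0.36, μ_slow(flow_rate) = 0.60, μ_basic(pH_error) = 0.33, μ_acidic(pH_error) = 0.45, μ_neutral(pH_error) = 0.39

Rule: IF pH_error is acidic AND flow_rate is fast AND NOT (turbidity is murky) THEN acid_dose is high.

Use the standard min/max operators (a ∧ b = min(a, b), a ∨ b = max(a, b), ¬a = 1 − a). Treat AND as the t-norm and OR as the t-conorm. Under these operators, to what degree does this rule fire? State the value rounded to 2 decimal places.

firing strength: acidic=0.45, fast=0.36, ¬murky=1−0.47=0.53; AND[min(a, b)] → w = 0.36

0.36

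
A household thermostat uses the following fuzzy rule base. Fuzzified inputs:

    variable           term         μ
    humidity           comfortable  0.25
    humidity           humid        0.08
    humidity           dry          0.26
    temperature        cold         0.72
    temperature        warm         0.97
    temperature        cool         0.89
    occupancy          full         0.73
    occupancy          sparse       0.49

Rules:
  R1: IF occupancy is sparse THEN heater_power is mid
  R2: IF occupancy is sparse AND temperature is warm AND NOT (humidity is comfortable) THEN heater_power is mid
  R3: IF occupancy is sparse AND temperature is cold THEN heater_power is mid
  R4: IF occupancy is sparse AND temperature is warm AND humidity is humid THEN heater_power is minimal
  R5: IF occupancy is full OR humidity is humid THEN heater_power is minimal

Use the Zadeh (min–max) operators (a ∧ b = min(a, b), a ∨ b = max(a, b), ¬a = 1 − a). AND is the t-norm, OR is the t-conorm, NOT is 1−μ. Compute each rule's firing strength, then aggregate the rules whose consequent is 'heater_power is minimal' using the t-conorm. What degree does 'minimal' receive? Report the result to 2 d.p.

0.73

R1: sparse=0.49 → w = 0.49
R2: sparse=0.49, warm=0.97, ¬comfortable=1−0.25=0.75; AND[min(a, b)] → w = 0.49
R3: sparse=0.49, cold=0.72; AND[min(a, b)] → w = 0.49
R4: sparse=0.49, warm=0.97, humid=0.08; AND[min(a, b)] → w = 0.08
R5: full=0.73, humid=0.08; OR[max(a, b)] → w = 0.73
Rules with consequent 'minimal': {R4, R5} → strengths 0.08, 0.73
Aggregate via t-conorm [max(a, b)]: 0.73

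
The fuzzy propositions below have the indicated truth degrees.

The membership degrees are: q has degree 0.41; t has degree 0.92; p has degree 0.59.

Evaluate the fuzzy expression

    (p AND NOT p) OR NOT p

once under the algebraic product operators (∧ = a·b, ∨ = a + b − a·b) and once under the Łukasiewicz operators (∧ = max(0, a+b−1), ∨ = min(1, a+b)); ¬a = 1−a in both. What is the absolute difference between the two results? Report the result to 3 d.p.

0.143

Under algebraic product:
  NOT p = 1 − 0.5900 = 0.4100
  p AND NOT p = a·b on (0.5900, 0.4100) = 0.2419
  NOT p = 1 − 0.5900 = 0.4100
  (p AND NOT p) OR NOT p = a + b − a·b on (0.2419, 0.4100) = 0.5527
  → value = 0.5527
Under Łukasiewicz:
  NOT p = 1 − 0.59 = 0.41
  p AND NOT p = max(0, a+b−1) on (0.59, 0.41) = 0.00
  NOT p = 1 − 0.59 = 0.41
  (p AND NOT p) OR NOT p = min(1, a+b) on (0.00, 0.41) = 0.41
  → value = 0.4100
|0.5527 − 0.4100| = 0.143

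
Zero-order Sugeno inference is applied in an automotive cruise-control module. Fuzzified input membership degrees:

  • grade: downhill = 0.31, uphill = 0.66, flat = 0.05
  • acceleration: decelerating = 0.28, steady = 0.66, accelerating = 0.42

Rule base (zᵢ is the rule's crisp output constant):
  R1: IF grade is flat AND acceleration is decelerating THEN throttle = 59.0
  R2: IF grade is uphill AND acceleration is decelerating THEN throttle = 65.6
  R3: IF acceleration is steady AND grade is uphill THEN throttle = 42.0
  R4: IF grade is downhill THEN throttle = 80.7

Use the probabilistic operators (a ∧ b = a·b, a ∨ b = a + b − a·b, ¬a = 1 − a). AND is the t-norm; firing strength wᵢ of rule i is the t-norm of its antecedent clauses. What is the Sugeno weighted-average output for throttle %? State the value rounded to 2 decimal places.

R1 (z=59.0): flat=0.05, decelerating=0.28; AND[a·b] → w = 0.0140
R2 (z=65.6): uphill=0.66, decelerating=0.28; AND[a·b] → w = 0.1848
R3 (z=42.0): steady=0.66, uphill=0.66; AND[a·b] → w = 0.4356
R4 (z=80.7): downhill=0.31 → w = 0.3100
Weighted average = (0.0140·59.0 + 0.1848·65.6 + 0.4356·42.0 + 0.3100·80.7) / (0.0140 + 0.1848 + 0.4356 + 0.3100)
  = 56.2611 / 0.9444 = 59.57

59.57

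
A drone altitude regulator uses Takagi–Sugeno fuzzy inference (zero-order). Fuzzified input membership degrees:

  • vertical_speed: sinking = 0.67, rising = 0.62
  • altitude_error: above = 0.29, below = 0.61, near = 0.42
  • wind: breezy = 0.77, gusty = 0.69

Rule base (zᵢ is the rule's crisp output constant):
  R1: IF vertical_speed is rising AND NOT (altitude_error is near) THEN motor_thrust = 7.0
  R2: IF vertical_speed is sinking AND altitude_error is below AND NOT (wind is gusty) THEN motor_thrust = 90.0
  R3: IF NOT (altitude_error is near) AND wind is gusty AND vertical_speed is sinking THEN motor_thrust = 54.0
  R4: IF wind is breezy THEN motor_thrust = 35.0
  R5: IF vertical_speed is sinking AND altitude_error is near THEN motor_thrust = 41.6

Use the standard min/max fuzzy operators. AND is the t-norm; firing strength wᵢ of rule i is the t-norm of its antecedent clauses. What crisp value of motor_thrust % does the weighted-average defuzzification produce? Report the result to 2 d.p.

R1 (z=7.0): rising=0.62, ¬near=1−0.42=0.58; AND[min(a, b)] → w = 0.58
R2 (z=90.0): sinking=0.67, below=0.61, ¬gusty=1−0.69=0.31; AND[min(a, b)] → w = 0.31
R3 (z=54.0): ¬near=1−0.42=0.58, gusty=0.69, sinking=0.67; AND[min(a, b)] → w = 0.58
R4 (z=35.0): breezy=0.77 → w = 0.77
R5 (z=41.6): sinking=0.67, near=0.42; AND[min(a, b)] → w = 0.42
Weighted average = (0.58·7.0 + 0.31·90.0 + 0.58·54.0 + 0.77·35.0 + 0.42·41.6) / (0.58 + 0.31 + 0.58 + 0.77 + 0.42)
  = 107.7020 / 2.6600 = 40.49

40.49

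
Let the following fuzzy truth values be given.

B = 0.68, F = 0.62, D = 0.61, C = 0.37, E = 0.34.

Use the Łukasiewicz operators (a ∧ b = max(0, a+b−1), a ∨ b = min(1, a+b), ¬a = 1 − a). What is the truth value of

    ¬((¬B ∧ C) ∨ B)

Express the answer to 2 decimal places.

0.32

¬B = 1 − 0.68 = 0.32
¬B ∧ C = max(0, a+b−1) on (0.32, 0.37) = 0.00
(¬B ∧ C) ∨ B = min(1, a+b) on (0.00, 0.68) = 0.68
¬((¬B ∧ C) ∨ B) = 1 − 0.68 = 0.32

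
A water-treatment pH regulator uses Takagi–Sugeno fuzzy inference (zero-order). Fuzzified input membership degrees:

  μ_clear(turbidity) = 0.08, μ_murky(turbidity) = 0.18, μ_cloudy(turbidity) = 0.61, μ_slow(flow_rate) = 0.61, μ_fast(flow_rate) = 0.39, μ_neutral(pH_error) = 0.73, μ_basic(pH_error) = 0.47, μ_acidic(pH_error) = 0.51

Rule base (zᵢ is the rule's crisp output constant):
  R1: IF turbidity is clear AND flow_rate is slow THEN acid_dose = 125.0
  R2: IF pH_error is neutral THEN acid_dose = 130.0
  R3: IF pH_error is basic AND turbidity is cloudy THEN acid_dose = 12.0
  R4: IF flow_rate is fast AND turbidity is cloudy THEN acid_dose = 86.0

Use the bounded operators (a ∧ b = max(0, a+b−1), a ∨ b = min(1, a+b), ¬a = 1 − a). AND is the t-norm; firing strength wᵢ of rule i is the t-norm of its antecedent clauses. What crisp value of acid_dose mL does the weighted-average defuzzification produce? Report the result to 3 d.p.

R1 (z=125.0): clear=0.08, slow=0.61; AND[max(0, a+b−1)] → w = 0.00
R2 (z=130.0): neutral=0.73 → w = 0.73
R3 (z=12.0): basic=0.47, cloudy=0.61; AND[max(0, a+b−1)] → w = 0.08
R4 (z=86.0): fast=0.39, cloudy=0.61; AND[max(0, a+b−1)] → w = 0.00
Weighted average = (0.00·125.0 + 0.73·130.0 + 0.08·12.0 + 0.00·86.0) / (0.00 + 0.73 + 0.08 + 0.00)
  = 95.8600 / 0.8100 = 118.346

118.346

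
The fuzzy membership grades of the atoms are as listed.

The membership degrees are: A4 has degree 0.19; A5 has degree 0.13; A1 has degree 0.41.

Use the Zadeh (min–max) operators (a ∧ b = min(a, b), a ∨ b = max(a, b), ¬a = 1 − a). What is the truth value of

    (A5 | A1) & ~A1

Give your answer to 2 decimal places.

A5 | A1 = max(a, b) on (0.13, 0.41) = 0.41
~A1 = 1 − 0.41 = 0.59
(A5 | A1) & ~A1 = min(a, b) on (0.41, 0.59) = 0.41

0.41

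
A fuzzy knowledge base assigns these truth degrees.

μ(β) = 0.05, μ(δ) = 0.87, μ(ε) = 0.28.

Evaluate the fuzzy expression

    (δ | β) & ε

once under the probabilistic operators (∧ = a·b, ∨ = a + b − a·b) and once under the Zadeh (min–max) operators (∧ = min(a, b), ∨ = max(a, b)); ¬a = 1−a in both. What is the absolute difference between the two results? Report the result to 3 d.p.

Under probabilistic:
  δ | β = a + b − a·b on (0.8700, 0.0500) = 0.8765
  (δ | β) & ε = a·b on (0.8765, 0.2800) = 0.2454
  → value = 0.2454
Under Zadeh (min–max):
  δ | β = max(a, b) on (0.87, 0.05) = 0.87
  (δ | β) & ε = min(a, b) on (0.87, 0.28) = 0.28
  → value = 0.2800
|0.2454 − 0.2800| = 0.035

0.035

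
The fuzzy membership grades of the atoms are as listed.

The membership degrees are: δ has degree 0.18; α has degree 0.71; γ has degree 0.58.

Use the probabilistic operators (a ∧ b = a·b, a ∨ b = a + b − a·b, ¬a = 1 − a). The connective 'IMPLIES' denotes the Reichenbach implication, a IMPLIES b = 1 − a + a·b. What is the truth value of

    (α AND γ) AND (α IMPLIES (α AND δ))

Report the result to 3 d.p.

α AND γ = a·b on (0.7100, 0.5800) = 0.4118
α AND δ = a·b on (0.7100, 0.1800) = 0.1278
α IMPLIES (α AND δ)  [Reichenbach: 1 − a + a·b] with a=0.7100, b=0.1278 → 0.3807
(α AND γ) AND (α IMPLIES (α AND δ)) = a·b on (0.4118, 0.3807) = 0.1568

0.157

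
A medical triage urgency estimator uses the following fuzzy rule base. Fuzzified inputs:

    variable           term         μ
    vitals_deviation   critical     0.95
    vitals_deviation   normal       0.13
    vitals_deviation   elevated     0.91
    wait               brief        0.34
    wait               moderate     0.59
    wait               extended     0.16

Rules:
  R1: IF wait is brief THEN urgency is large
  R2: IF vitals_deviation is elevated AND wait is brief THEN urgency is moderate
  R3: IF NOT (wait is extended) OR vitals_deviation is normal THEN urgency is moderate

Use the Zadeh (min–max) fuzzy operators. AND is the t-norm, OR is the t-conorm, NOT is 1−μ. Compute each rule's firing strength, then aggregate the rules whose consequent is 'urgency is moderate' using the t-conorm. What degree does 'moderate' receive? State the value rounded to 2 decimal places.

0.84

R1: brief=0.34 → w = 0.34
R2: elevated=0.91, brief=0.34; AND[min(a, b)] → w = 0.34
R3: ¬extended=1−0.16=0.84, normal=0.13; OR[max(a, b)] → w = 0.84
Rules with consequent 'moderate': {R2, R3} → strengths 0.34, 0.84
Aggregate via t-conorm [max(a, b)]: 0.84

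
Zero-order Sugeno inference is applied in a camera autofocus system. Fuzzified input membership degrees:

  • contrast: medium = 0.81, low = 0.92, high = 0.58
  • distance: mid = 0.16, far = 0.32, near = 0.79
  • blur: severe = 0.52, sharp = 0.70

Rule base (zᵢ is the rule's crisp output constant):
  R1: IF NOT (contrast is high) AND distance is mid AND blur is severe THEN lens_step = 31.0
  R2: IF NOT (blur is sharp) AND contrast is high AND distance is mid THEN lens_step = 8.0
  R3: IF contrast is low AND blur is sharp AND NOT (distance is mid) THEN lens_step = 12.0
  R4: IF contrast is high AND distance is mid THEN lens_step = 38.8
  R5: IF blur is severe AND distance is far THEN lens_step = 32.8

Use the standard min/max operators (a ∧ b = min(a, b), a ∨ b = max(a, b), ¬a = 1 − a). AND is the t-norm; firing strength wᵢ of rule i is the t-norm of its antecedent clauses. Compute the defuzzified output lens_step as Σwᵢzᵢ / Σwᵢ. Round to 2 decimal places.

R1 (z=31.0): ¬high=1−0.58=0.42, mid=0.16, severe=0.52; AND[min(a, b)] → w = 0.16
R2 (z=8.0): ¬sharp=1−0.70=0.30, high=0.58, mid=0.16; AND[min(a, b)] → w = 0.16
R3 (z=12.0): low=0.92, sharp=0.70, ¬mid=1−0.16=0.84; AND[min(a, b)] → w = 0.70
R4 (z=38.8): high=0.58, mid=0.16; AND[min(a, b)] → w = 0.16
R5 (z=32.8): severe=0.52, far=0.32; AND[min(a, b)] → w = 0.32
Weighted average = (0.16·31.0 + 0.16·8.0 + 0.70·12.0 + 0.16·38.8 + 0.32·32.8) / (0.16 + 0.16 + 0.70 + 0.16 + 0.32)
  = 31.3440 / 1.5000 = 20.90

20.90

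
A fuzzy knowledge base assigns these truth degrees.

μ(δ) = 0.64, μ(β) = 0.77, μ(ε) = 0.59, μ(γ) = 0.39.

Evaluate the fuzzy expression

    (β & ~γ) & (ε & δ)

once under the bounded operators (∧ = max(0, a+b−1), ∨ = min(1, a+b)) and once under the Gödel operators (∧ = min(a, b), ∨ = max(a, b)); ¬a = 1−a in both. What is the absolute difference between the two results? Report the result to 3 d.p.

0.590

Under bounded:
  ~γ = 1 − 0.39 = 0.61
  β & ~γ = max(0, a+b−1) on (0.77, 0.61) = 0.38
  ε & δ = max(0, a+b−1) on (0.59, 0.64) = 0.23
  (β & ~γ) & (ε & δ) = max(0, a+b−1) on (0.38, 0.23) = 0.00
  → value = 0.0000
Under Gödel:
  ~γ = 1 − 0.39 = 0.61
  β & ~γ = min(a, b) on (0.77, 0.61) = 0.61
  ε & δ = min(a, b) on (0.59, 0.64) = 0.59
  (β & ~γ) & (ε & δ) = min(a, b) on (0.61, 0.59) = 0.59
  → value = 0.5900
|0.0000 − 0.5900| = 0.590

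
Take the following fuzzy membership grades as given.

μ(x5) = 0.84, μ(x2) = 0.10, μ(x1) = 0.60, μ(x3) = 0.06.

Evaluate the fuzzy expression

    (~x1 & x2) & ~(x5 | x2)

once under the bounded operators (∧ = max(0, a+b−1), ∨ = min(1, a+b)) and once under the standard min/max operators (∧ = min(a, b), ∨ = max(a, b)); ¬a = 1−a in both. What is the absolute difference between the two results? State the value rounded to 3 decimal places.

Under bounded:
  ~x1 = 1 − 0.60 = 0.40
  ~x1 & x2 = max(0, a+b−1) on (0.40, 0.10) = 0.00
  x5 | x2 = min(1, a+b) on (0.84, 0.10) = 0.94
  ~(x5 | x2) = 1 − 0.94 = 0.06
  (~x1 & x2) & ~(x5 | x2) = max(0, a+b−1) on (0.00, 0.06) = 0.00
  → value = 0.0000
Under standard min/max:
  ~x1 = 1 − 0.60 = 0.40
  ~x1 & x2 = min(a, b) on (0.40, 0.10) = 0.10
  x5 | x2 = max(a, b) on (0.84, 0.10) = 0.84
  ~(x5 | x2) = 1 − 0.84 = 0.16
  (~x1 & x2) & ~(x5 | x2) = min(a, b) on (0.10, 0.16) = 0.10
  → value = 0.1000
|0.0000 − 0.1000| = 0.100

0.100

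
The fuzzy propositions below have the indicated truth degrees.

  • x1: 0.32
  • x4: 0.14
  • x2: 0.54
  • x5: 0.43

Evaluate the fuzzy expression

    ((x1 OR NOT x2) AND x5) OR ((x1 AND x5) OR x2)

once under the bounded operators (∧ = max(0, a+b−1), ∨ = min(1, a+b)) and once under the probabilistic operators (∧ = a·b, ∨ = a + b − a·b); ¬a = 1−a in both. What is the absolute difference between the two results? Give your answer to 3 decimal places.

0.039

Under bounded:
  NOT x2 = 1 − 0.54 = 0.46
  x1 OR NOT x2 = min(1, a+b) on (0.32, 0.46) = 0.78
  (x1 OR NOT x2) AND x5 = max(0, a+b−1) on (0.78, 0.43) = 0.21
  x1 AND x5 = max(0, a+b−1) on (0.32, 0.43) = 0.00
  (x1 AND x5) OR x2 = min(1, a+b) on (0.00, 0.54) = 0.54
  ((x1 OR NOT x2) AND x5) OR ((x1 AND x5) OR x2) = min(1, a+b) on (0.21, 0.54) = 0.75
  → value = 0.7500
Under probabilistic:
  NOT x2 = 1 − 0.5400 = 0.4600
  x1 OR NOT x2 = a + b − a·b on (0.3200, 0.4600) = 0.6328
  (x1 OR NOT x2) AND x5 = a·b on (0.6328, 0.4300) = 0.2721
  x1 AND x5 = a·b on (0.3200, 0.4300) = 0.1376
  (x1 AND x5) OR x2 = a + b − a·b on (0.1376, 0.5400) = 0.6033
  ((x1 OR NOT x2) AND x5) OR ((x1 AND x5) OR x2) = a + b − a·b on (0.2721, 0.6033) = 0.7112
  → value = 0.7112
|0.7500 − 0.7112| = 0.039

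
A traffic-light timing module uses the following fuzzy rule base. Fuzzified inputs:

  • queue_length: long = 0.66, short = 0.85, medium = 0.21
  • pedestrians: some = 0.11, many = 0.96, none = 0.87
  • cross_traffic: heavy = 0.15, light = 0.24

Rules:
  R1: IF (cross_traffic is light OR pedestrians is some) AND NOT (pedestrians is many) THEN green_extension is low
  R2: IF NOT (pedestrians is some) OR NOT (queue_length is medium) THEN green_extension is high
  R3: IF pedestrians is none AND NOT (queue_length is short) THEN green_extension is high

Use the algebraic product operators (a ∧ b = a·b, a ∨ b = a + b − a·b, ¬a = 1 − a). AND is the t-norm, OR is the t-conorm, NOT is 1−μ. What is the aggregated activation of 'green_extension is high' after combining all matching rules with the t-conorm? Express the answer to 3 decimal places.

R1: (light=0.24 OR some=0.11) = 0.3236; AND[a·b] with ¬many=1−0.96=0.04 → w = 0.0129
R2: ¬some=1−0.11=0.89, ¬medium=1−0.21=0.79; OR[a + b − a·b] → w = 0.9769
R3: none=0.87, ¬short=1−0.85=0.15; AND[a·b] → w = 0.1305
Rules with consequent 'high': {R2, R3} → strengths 0.9769, 0.1305
Aggregate via t-conorm [a + b − a·b]: 0.9799

0.980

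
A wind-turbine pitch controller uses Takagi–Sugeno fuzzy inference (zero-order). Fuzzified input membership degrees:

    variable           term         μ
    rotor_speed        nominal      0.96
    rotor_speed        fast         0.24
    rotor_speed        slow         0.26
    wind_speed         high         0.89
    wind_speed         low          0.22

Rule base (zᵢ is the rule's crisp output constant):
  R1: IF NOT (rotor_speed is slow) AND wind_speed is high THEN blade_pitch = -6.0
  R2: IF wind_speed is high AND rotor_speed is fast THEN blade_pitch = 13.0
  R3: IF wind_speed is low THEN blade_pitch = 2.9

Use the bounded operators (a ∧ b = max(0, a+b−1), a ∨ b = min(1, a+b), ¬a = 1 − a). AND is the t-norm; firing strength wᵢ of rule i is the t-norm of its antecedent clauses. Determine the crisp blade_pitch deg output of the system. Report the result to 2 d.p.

-1.48

R1 (z=-6.0): ¬slow=1−0.26=0.74, high=0.89; AND[max(0, a+b−1)] → w = 0.63
R2 (z=13.0): high=0.89, fast=0.24; AND[max(0, a+b−1)] → w = 0.13
R3 (z=2.9): low=0.22 → w = 0.22
Weighted average = (0.63·-6.0 + 0.13·13.0 + 0.22·2.9) / (0.63 + 0.13 + 0.22)
  = -1.4520 / 0.9800 = -1.48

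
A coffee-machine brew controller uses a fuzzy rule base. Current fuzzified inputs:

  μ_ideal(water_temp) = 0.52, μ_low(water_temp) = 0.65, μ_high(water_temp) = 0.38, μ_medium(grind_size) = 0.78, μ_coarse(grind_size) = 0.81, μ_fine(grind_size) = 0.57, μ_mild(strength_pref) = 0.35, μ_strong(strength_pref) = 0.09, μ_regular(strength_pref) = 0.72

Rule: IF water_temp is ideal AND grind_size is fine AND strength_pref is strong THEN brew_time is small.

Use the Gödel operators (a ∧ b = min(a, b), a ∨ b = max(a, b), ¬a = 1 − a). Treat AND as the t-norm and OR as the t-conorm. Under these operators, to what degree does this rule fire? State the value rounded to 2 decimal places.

firing strength: ideal=0.52, fine=0.57, strong=0.09; AND[min(a, b)] → w = 0.09

0.09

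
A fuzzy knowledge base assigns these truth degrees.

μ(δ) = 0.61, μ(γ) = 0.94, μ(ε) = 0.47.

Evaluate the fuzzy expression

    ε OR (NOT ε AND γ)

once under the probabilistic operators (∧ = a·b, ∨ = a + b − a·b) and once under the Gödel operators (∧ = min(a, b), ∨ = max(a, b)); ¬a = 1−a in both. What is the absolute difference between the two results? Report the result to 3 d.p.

Under probabilistic:
  NOT ε = 1 − 0.4700 = 0.5300
  NOT ε AND γ = a·b on (0.5300, 0.9400) = 0.4982
  ε OR (NOT ε AND γ) = a + b − a·b on (0.4700, 0.4982) = 0.7340
  → value = 0.7340
Under Gödel:
  NOT ε = 1 − 0.47 = 0.53
  NOT ε AND γ = min(a, b) on (0.53, 0.94) = 0.53
  ε OR (NOT ε AND γ) = max(a, b) on (0.47, 0.53) = 0.53
  → value = 0.5300
|0.7340 − 0.5300| = 0.204

0.204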